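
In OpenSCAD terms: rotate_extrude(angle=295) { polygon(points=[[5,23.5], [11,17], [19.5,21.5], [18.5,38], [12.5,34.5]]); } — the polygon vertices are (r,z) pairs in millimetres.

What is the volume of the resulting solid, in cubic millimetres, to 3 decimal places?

Profile (r,z), 5 vertices: (5,23.5) (11,17) (19.5,21.5) (18.5,38) (12.5,34.5)
edge 0: (5,23.5)→(11,17)  cross = 5·17 − 11·23.5 = -173.5000; (r_i+r_j)·cross = 16·-173.5000 = -2776.0000
edge 1: (11,17)→(19.5,21.5)  cross = 11·21.5 − 19.5·17 = -95.0000; (r_i+r_j)·cross = 30.5·-95.0000 = -2897.5000
edge 2: (19.5,21.5)→(18.5,38)  cross = 19.5·38 − 18.5·21.5 = 343.2500; (r_i+r_j)·cross = 38·343.2500 = 13043.5000
edge 3: (18.5,38)→(12.5,34.5)  cross = 18.5·34.5 − 12.5·38 = 163.2500; (r_i+r_j)·cross = 31·163.2500 = 5060.7500
edge 4: (12.5,34.5)→(5,23.5)  cross = 12.5·23.5 − 5·34.5 = 121.2500; (r_i+r_j)·cross = 17.5·121.2500 = 2121.8750
Σcross = 359.2500 → A = |Σcross|/2 = 179.6250 mm²
Σ(r_i+r_j)·cross = 14552.6250 → first moment M = |Σ|/6 = 2425.4375
R_c = M/A = 2425.4375/179.6250 = 13.5028 mm
θ = 295° = 5.148721 rad
V = θ·R_c·A = 5.148721·13.5028·179.6250 = 12487.902 mm³

Volume = 12487.902 mm³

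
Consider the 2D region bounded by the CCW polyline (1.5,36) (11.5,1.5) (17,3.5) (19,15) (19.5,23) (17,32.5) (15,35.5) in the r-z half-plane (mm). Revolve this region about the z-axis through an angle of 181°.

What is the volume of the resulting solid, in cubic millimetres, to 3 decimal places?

Profile (r,z), 7 vertices: (1.5,36) (11.5,1.5) (17,3.5) (19,15) (19.5,23) (17,32.5) (15,35.5)
edge 0: (1.5,36)→(11.5,1.5)  cross = 1.5·1.5 − 11.5·36 = -411.7500; (r_i+r_j)·cross = 13·-411.7500 = -5352.7500
edge 1: (11.5,1.5)→(17,3.5)  cross = 11.5·3.5 − 17·1.5 = 14.7500; (r_i+r_j)·cross = 28.5·14.7500 = 420.3750
edge 2: (17,3.5)→(19,15)  cross = 17·15 − 19·3.5 = 188.5000; (r_i+r_j)·cross = 36·188.5000 = 6786.0000
edge 3: (19,15)→(19.5,23)  cross = 19·23 − 19.5·15 = 144.5000; (r_i+r_j)·cross = 38.5·144.5000 = 5563.2500
edge 4: (19.5,23)→(17,32.5)  cross = 19.5·32.5 − 17·23 = 242.7500; (r_i+r_j)·cross = 36.5·242.7500 = 8860.3750
edge 5: (17,32.5)→(15,35.5)  cross = 17·35.5 − 15·32.5 = 116.0000; (r_i+r_j)·cross = 32·116.0000 = 3712.0000
edge 6: (15,35.5)→(1.5,36)  cross = 15·36 − 1.5·35.5 = 486.7500; (r_i+r_j)·cross = 16.5·486.7500 = 8031.3750
Σcross = 781.5000 → A = |Σcross|/2 = 390.7500 mm²
Σ(r_i+r_j)·cross = 28020.6250 → first moment M = |Σ|/6 = 4670.1042
R_c = M/A = 4670.1042/390.7500 = 11.9516 mm
θ = 181° = 3.159046 rad
V = θ·R_c·A = 3.159046·11.9516·390.7500 = 14753.074 mm³

Volume = 14753.074 mm³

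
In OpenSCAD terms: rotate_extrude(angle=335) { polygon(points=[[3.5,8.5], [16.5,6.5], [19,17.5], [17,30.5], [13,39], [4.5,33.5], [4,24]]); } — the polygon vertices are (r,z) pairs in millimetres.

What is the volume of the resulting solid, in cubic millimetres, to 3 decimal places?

Volume = 24963.504 mm³

Profile (r,z), 7 vertices: (3.5,8.5) (16.5,6.5) (19,17.5) (17,30.5) (13,39) (4.5,33.5) (4,24)
edge 0: (3.5,8.5)→(16.5,6.5)  cross = 3.5·6.5 − 16.5·8.5 = -117.5000; (r_i+r_j)·cross = 20·-117.5000 = -2350.0000
edge 1: (16.5,6.5)→(19,17.5)  cross = 16.5·17.5 − 19·6.5 = 165.2500; (r_i+r_j)·cross = 35.5·165.2500 = 5866.3750
edge 2: (19,17.5)→(17,30.5)  cross = 19·30.5 − 17·17.5 = 282.0000; (r_i+r_j)·cross = 36·282.0000 = 10152.0000
edge 3: (17,30.5)→(13,39)  cross = 17·39 − 13·30.5 = 266.5000; (r_i+r_j)·cross = 30·266.5000 = 7995.0000
edge 4: (13,39)→(4.5,33.5)  cross = 13·33.5 − 4.5·39 = 260.0000; (r_i+r_j)·cross = 17.5·260.0000 = 4550.0000
edge 5: (4.5,33.5)→(4,24)  cross = 4.5·24 − 4·33.5 = -26.0000; (r_i+r_j)·cross = 8.5·-26.0000 = -221.0000
edge 6: (4,24)→(3.5,8.5)  cross = 4·8.5 − 3.5·24 = -50.0000; (r_i+r_j)·cross = 7.5·-50.0000 = -375.0000
Σcross = 780.2500 → A = |Σcross|/2 = 390.1250 mm²
Σ(r_i+r_j)·cross = 25617.3750 → first moment M = |Σ|/6 = 4269.5625
R_c = M/A = 4269.5625/390.1250 = 10.9441 mm
θ = 335° = 5.846853 rad
V = θ·R_c·A = 5.846853·10.9441·390.1250 = 24963.504 mm³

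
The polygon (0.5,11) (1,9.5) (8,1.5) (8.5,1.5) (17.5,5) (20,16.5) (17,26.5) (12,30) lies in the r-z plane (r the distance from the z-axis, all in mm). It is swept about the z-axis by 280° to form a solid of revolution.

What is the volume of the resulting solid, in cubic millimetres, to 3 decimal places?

Volume = 18790.520 mm³

Profile (r,z), 8 vertices: (0.5,11) (1,9.5) (8,1.5) (8.5,1.5) (17.5,5) (20,16.5) (17,26.5) (12,30)
edge 0: (0.5,11)→(1,9.5)  cross = 0.5·9.5 − 1·11 = -6.2500; (r_i+r_j)·cross = 1.5·-6.2500 = -9.3750
edge 1: (1,9.5)→(8,1.5)  cross = 1·1.5 − 8·9.5 = -74.5000; (r_i+r_j)·cross = 9·-74.5000 = -670.5000
edge 2: (8,1.5)→(8.5,1.5)  cross = 8·1.5 − 8.5·1.5 = -0.7500; (r_i+r_j)·cross = 16.5·-0.7500 = -12.3750
edge 3: (8.5,1.5)→(17.5,5)  cross = 8.5·5 − 17.5·1.5 = 16.2500; (r_i+r_j)·cross = 26·16.2500 = 422.5000
edge 4: (17.5,5)→(20,16.5)  cross = 17.5·16.5 − 20·5 = 188.7500; (r_i+r_j)·cross = 37.5·188.7500 = 7078.1250
edge 5: (20,16.5)→(17,26.5)  cross = 20·26.5 − 17·16.5 = 249.5000; (r_i+r_j)·cross = 37·249.5000 = 9231.5000
edge 6: (17,26.5)→(12,30)  cross = 17·30 − 12·26.5 = 192.0000; (r_i+r_j)·cross = 29·192.0000 = 5568.0000
edge 7: (12,30)→(0.5,11)  cross = 12·11 − 0.5·30 = 117.0000; (r_i+r_j)·cross = 12.5·117.0000 = 1462.5000
Σcross = 682.0000 → A = |Σcross|/2 = 341.0000 mm²
Σ(r_i+r_j)·cross = 23070.3750 → first moment M = |Σ|/6 = 3845.0625
R_c = M/A = 3845.0625/341.0000 = 11.2758 mm
θ = 280° = 4.886922 rad
V = θ·R_c·A = 4.886922·11.2758·341.0000 = 18790.520 mm³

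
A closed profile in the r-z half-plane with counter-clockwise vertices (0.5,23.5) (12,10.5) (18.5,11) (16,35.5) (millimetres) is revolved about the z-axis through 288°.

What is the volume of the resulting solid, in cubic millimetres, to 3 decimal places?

Profile (r,z), 4 vertices: (0.5,23.5) (12,10.5) (18.5,11) (16,35.5)
edge 0: (0.5,23.5)→(12,10.5)  cross = 0.5·10.5 − 12·23.5 = -276.7500; (r_i+r_j)·cross = 12.5·-276.7500 = -3459.3750
edge 1: (12,10.5)→(18.5,11)  cross = 12·11 − 18.5·10.5 = -62.2500; (r_i+r_j)·cross = 30.5·-62.2500 = -1898.6250
edge 2: (18.5,11)→(16,35.5)  cross = 18.5·35.5 − 16·11 = 480.7500; (r_i+r_j)·cross = 34.5·480.7500 = 16585.8750
edge 3: (16,35.5)→(0.5,23.5)  cross = 16·23.5 − 0.5·35.5 = 358.2500; (r_i+r_j)·cross = 16.5·358.2500 = 5911.1250
Σcross = 500.0000 → A = |Σcross|/2 = 250.0000 mm²
Σ(r_i+r_j)·cross = 17139.0000 → first moment M = |Σ|/6 = 2856.5000
R_c = M/A = 2856.5000/250.0000 = 11.4260 mm
θ = 288° = 5.026548 rad
V = θ·R_c·A = 5.026548·11.4260·250.0000 = 14358.335 mm³

Volume = 14358.335 mm³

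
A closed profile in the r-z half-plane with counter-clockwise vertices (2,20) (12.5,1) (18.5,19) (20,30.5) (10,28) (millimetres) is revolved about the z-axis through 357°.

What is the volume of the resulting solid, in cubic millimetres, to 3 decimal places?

Volume = 20421.141 mm³

Profile (r,z), 5 vertices: (2,20) (12.5,1) (18.5,19) (20,30.5) (10,28)
edge 0: (2,20)→(12.5,1)  cross = 2·1 − 12.5·20 = -248.0000; (r_i+r_j)·cross = 14.5·-248.0000 = -3596.0000
edge 1: (12.5,1)→(18.5,19)  cross = 12.5·19 − 18.5·1 = 219.0000; (r_i+r_j)·cross = 31·219.0000 = 6789.0000
edge 2: (18.5,19)→(20,30.5)  cross = 18.5·30.5 − 20·19 = 184.2500; (r_i+r_j)·cross = 38.5·184.2500 = 7093.6250
edge 3: (20,30.5)→(10,28)  cross = 20·28 − 10·30.5 = 255.0000; (r_i+r_j)·cross = 30·255.0000 = 7650.0000
edge 4: (10,28)→(2,20)  cross = 10·20 − 2·28 = 144.0000; (r_i+r_j)·cross = 12·144.0000 = 1728.0000
Σcross = 554.2500 → A = |Σcross|/2 = 277.1250 mm²
Σ(r_i+r_j)·cross = 19664.6250 → first moment M = |Σ|/6 = 3277.4375
R_c = M/A = 3277.4375/277.1250 = 11.8266 mm
θ = 357° = 6.230825 rad
V = θ·R_c·A = 6.230825·11.8266·277.1250 = 20421.141 mm³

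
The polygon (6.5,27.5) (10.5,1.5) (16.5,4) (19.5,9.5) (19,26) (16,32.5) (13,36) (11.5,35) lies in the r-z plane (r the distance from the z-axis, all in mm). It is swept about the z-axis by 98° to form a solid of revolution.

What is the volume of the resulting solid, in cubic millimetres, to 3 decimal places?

Volume = 7193.468 mm³

Profile (r,z), 8 vertices: (6.5,27.5) (10.5,1.5) (16.5,4) (19.5,9.5) (19,26) (16,32.5) (13,36) (11.5,35)
edge 0: (6.5,27.5)→(10.5,1.5)  cross = 6.5·1.5 − 10.5·27.5 = -279.0000; (r_i+r_j)·cross = 17·-279.0000 = -4743.0000
edge 1: (10.5,1.5)→(16.5,4)  cross = 10.5·4 − 16.5·1.5 = 17.2500; (r_i+r_j)·cross = 27·17.2500 = 465.7500
edge 2: (16.5,4)→(19.5,9.5)  cross = 16.5·9.5 − 19.5·4 = 78.7500; (r_i+r_j)·cross = 36·78.7500 = 2835.0000
edge 3: (19.5,9.5)→(19,26)  cross = 19.5·26 − 19·9.5 = 326.5000; (r_i+r_j)·cross = 38.5·326.5000 = 12570.2500
edge 4: (19,26)→(16,32.5)  cross = 19·32.5 − 16·26 = 201.5000; (r_i+r_j)·cross = 35·201.5000 = 7052.5000
edge 5: (16,32.5)→(13,36)  cross = 16·36 − 13·32.5 = 153.5000; (r_i+r_j)·cross = 29·153.5000 = 4451.5000
edge 6: (13,36)→(11.5,35)  cross = 13·35 − 11.5·36 = 41.0000; (r_i+r_j)·cross = 24.5·41.0000 = 1004.5000
edge 7: (11.5,35)→(6.5,27.5)  cross = 11.5·27.5 − 6.5·35 = 88.7500; (r_i+r_j)·cross = 18·88.7500 = 1597.5000
Σcross = 628.2500 → A = |Σcross|/2 = 314.1250 mm²
Σ(r_i+r_j)·cross = 25234.0000 → first moment M = |Σ|/6 = 4205.6667
R_c = M/A = 4205.6667/314.1250 = 13.3885 mm
θ = 98° = 1.710423 rad
V = θ·R_c·A = 1.710423·13.3885·314.1250 = 7193.468 mm³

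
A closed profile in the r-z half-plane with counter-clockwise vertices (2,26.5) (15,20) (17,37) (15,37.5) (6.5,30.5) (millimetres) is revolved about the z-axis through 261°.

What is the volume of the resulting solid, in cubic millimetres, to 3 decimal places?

Volume = 6820.627 mm³

Profile (r,z), 5 vertices: (2,26.5) (15,20) (17,37) (15,37.5) (6.5,30.5)
edge 0: (2,26.5)→(15,20)  cross = 2·20 − 15·26.5 = -357.5000; (r_i+r_j)·cross = 17·-357.5000 = -6077.5000
edge 1: (15,20)→(17,37)  cross = 15·37 − 17·20 = 215.0000; (r_i+r_j)·cross = 32·215.0000 = 6880.0000
edge 2: (17,37)→(15,37.5)  cross = 17·37.5 − 15·37 = 82.5000; (r_i+r_j)·cross = 32·82.5000 = 2640.0000
edge 3: (15,37.5)→(6.5,30.5)  cross = 15·30.5 − 6.5·37.5 = 213.7500; (r_i+r_j)·cross = 21.5·213.7500 = 4595.6250
edge 4: (6.5,30.5)→(2,26.5)  cross = 6.5·26.5 − 2·30.5 = 111.2500; (r_i+r_j)·cross = 8.5·111.2500 = 945.6250
Σcross = 265.0000 → A = |Σcross|/2 = 132.5000 mm²
Σ(r_i+r_j)·cross = 8983.7500 → first moment M = |Σ|/6 = 1497.2917
R_c = M/A = 1497.2917/132.5000 = 11.3003 mm
θ = 261° = 4.555309 rad
V = θ·R_c·A = 4.555309·11.3003·132.5000 = 6820.627 mm³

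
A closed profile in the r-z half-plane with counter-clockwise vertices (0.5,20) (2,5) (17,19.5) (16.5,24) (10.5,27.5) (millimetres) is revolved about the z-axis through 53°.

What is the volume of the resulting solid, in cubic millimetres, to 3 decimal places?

Profile (r,z), 5 vertices: (0.5,20) (2,5) (17,19.5) (16.5,24) (10.5,27.5)
edge 0: (0.5,20)→(2,5)  cross = 0.5·5 − 2·20 = -37.5000; (r_i+r_j)·cross = 2.5·-37.5000 = -93.7500
edge 1: (2,5)→(17,19.5)  cross = 2·19.5 − 17·5 = -46.0000; (r_i+r_j)·cross = 19·-46.0000 = -874.0000
edge 2: (17,19.5)→(16.5,24)  cross = 17·24 − 16.5·19.5 = 86.2500; (r_i+r_j)·cross = 33.5·86.2500 = 2889.3750
edge 3: (16.5,24)→(10.5,27.5)  cross = 16.5·27.5 − 10.5·24 = 201.7500; (r_i+r_j)·cross = 27·201.7500 = 5447.2500
edge 4: (10.5,27.5)→(0.5,20)  cross = 10.5·20 − 0.5·27.5 = 196.2500; (r_i+r_j)·cross = 11·196.2500 = 2158.7500
Σcross = 400.7500 → A = |Σcross|/2 = 200.3750 mm²
Σ(r_i+r_j)·cross = 9527.6250 → first moment M = |Σ|/6 = 1587.9375
R_c = M/A = 1587.9375/200.3750 = 7.9248 mm
θ = 53° = 0.925025 rad
V = θ·R_c·A = 0.925025·7.9248·200.3750 = 1468.881 mm³

Volume = 1468.881 mm³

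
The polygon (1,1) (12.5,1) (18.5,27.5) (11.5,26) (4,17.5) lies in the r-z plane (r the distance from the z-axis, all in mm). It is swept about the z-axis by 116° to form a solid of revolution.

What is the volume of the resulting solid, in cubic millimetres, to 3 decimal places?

Volume = 5503.446 mm³

Profile (r,z), 5 vertices: (1,1) (12.5,1) (18.5,27.5) (11.5,26) (4,17.5)
edge 0: (1,1)→(12.5,1)  cross = 1·1 − 12.5·1 = -11.5000; (r_i+r_j)·cross = 13.5·-11.5000 = -155.2500
edge 1: (12.5,1)→(18.5,27.5)  cross = 12.5·27.5 − 18.5·1 = 325.2500; (r_i+r_j)·cross = 31·325.2500 = 10082.7500
edge 2: (18.5,27.5)→(11.5,26)  cross = 18.5·26 − 11.5·27.5 = 164.7500; (r_i+r_j)·cross = 30·164.7500 = 4942.5000
edge 3: (11.5,26)→(4,17.5)  cross = 11.5·17.5 − 4·26 = 97.2500; (r_i+r_j)·cross = 15.5·97.2500 = 1507.3750
edge 4: (4,17.5)→(1,1)  cross = 4·1 − 1·17.5 = -13.5000; (r_i+r_j)·cross = 5·-13.5000 = -67.5000
Σcross = 562.2500 → A = |Σcross|/2 = 281.1250 mm²
Σ(r_i+r_j)·cross = 16309.8750 → first moment M = |Σ|/6 = 2718.3125
R_c = M/A = 2718.3125/281.1250 = 9.6694 mm
θ = 116° = 2.024582 rad
V = θ·R_c·A = 2.024582·9.6694·281.1250 = 5503.446 mm³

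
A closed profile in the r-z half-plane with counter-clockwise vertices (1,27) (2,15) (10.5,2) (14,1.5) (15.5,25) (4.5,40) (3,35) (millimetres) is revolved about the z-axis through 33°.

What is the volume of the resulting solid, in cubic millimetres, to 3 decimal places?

Profile (r,z), 7 vertices: (1,27) (2,15) (10.5,2) (14,1.5) (15.5,25) (4.5,40) (3,35)
edge 0: (1,27)→(2,15)  cross = 1·15 − 2·27 = -39.0000; (r_i+r_j)·cross = 3·-39.0000 = -117.0000
edge 1: (2,15)→(10.5,2)  cross = 2·2 − 10.5·15 = -153.5000; (r_i+r_j)·cross = 12.5·-153.5000 = -1918.7500
edge 2: (10.5,2)→(14,1.5)  cross = 10.5·1.5 − 14·2 = -12.2500; (r_i+r_j)·cross = 24.5·-12.2500 = -300.1250
edge 3: (14,1.5)→(15.5,25)  cross = 14·25 − 15.5·1.5 = 326.7500; (r_i+r_j)·cross = 29.5·326.7500 = 9639.1250
edge 4: (15.5,25)→(4.5,40)  cross = 15.5·40 − 4.5·25 = 507.5000; (r_i+r_j)·cross = 20·507.5000 = 10150.0000
edge 5: (4.5,40)→(3,35)  cross = 4.5·35 − 3·40 = 37.5000; (r_i+r_j)·cross = 7.5·37.5000 = 281.2500
edge 6: (3,35)→(1,27)  cross = 3·27 − 1·35 = 46.0000; (r_i+r_j)·cross = 4·46.0000 = 184.0000
Σcross = 713.0000 → A = |Σcross|/2 = 356.5000 mm²
Σ(r_i+r_j)·cross = 17918.5000 → first moment M = |Σ|/6 = 2986.4167
R_c = M/A = 2986.4167/356.5000 = 8.3770 mm
θ = 33° = 0.575959 rad
V = θ·R_c·A = 0.575959·8.3770·356.5000 = 1720.053 mm³

Volume = 1720.053 mm³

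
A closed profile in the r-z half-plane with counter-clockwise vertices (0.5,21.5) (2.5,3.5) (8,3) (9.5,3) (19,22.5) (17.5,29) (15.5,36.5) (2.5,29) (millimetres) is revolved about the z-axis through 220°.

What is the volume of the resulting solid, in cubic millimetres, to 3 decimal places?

Volume = 14442.803 mm³

Profile (r,z), 8 vertices: (0.5,21.5) (2.5,3.5) (8,3) (9.5,3) (19,22.5) (17.5,29) (15.5,36.5) (2.5,29)
edge 0: (0.5,21.5)→(2.5,3.5)  cross = 0.5·3.5 − 2.5·21.5 = -52.0000; (r_i+r_j)·cross = 3·-52.0000 = -156.0000
edge 1: (2.5,3.5)→(8,3)  cross = 2.5·3 − 8·3.5 = -20.5000; (r_i+r_j)·cross = 10.5·-20.5000 = -215.2500
edge 2: (8,3)→(9.5,3)  cross = 8·3 − 9.5·3 = -4.5000; (r_i+r_j)·cross = 17.5·-4.5000 = -78.7500
edge 3: (9.5,3)→(19,22.5)  cross = 9.5·22.5 − 19·3 = 156.7500; (r_i+r_j)·cross = 28.5·156.7500 = 4467.3750
edge 4: (19,22.5)→(17.5,29)  cross = 19·29 − 17.5·22.5 = 157.2500; (r_i+r_j)·cross = 36.5·157.2500 = 5739.6250
edge 5: (17.5,29)→(15.5,36.5)  cross = 17.5·36.5 − 15.5·29 = 189.2500; (r_i+r_j)·cross = 33·189.2500 = 6245.2500
edge 6: (15.5,36.5)→(2.5,29)  cross = 15.5·29 − 2.5·36.5 = 358.2500; (r_i+r_j)·cross = 18·358.2500 = 6448.5000
edge 7: (2.5,29)→(0.5,21.5)  cross = 2.5·21.5 − 0.5·29 = 39.2500; (r_i+r_j)·cross = 3·39.2500 = 117.7500
Σcross = 823.7500 → A = |Σcross|/2 = 411.8750 mm²
Σ(r_i+r_j)·cross = 22568.5000 → first moment M = |Σ|/6 = 3761.4167
R_c = M/A = 3761.4167/411.8750 = 9.1324 mm
θ = 220° = 3.839724 rad
V = θ·R_c·A = 3.839724·9.1324·411.8750 = 14442.803 mm³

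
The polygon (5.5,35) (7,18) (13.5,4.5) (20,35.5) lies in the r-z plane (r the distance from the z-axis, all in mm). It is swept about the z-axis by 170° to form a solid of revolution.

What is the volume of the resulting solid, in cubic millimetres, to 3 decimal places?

Volume = 9766.695 mm³

Profile (r,z), 4 vertices: (5.5,35) (7,18) (13.5,4.5) (20,35.5)
edge 0: (5.5,35)→(7,18)  cross = 5.5·18 − 7·35 = -146.0000; (r_i+r_j)·cross = 12.5·-146.0000 = -1825.0000
edge 1: (7,18)→(13.5,4.5)  cross = 7·4.5 − 13.5·18 = -211.5000; (r_i+r_j)·cross = 20.5·-211.5000 = -4335.7500
edge 2: (13.5,4.5)→(20,35.5)  cross = 13.5·35.5 − 20·4.5 = 389.2500; (r_i+r_j)·cross = 33.5·389.2500 = 13039.8750
edge 3: (20,35.5)→(5.5,35)  cross = 20·35 − 5.5·35.5 = 504.7500; (r_i+r_j)·cross = 25.5·504.7500 = 12871.1250
Σcross = 536.5000 → A = |Σcross|/2 = 268.2500 mm²
Σ(r_i+r_j)·cross = 19750.2500 → first moment M = |Σ|/6 = 3291.7083
R_c = M/A = 3291.7083/268.2500 = 12.2710 mm
θ = 170° = 2.967060 rad
V = θ·R_c·A = 2.967060·12.2710·268.2500 = 9766.695 mm³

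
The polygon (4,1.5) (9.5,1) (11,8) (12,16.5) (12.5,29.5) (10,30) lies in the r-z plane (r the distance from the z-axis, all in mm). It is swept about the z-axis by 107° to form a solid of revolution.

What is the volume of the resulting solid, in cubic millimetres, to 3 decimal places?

Profile (r,z), 6 vertices: (4,1.5) (9.5,1) (11,8) (12,16.5) (12.5,29.5) (10,30)
edge 0: (4,1.5)→(9.5,1)  cross = 4·1 − 9.5·1.5 = -10.2500; (r_i+r_j)·cross = 13.5·-10.2500 = -138.3750
edge 1: (9.5,1)→(11,8)  cross = 9.5·8 − 11·1 = 65.0000; (r_i+r_j)·cross = 20.5·65.0000 = 1332.5000
edge 2: (11,8)→(12,16.5)  cross = 11·16.5 − 12·8 = 85.5000; (r_i+r_j)·cross = 23·85.5000 = 1966.5000
edge 3: (12,16.5)→(12.5,29.5)  cross = 12·29.5 − 12.5·16.5 = 147.7500; (r_i+r_j)·cross = 24.5·147.7500 = 3619.8750
edge 4: (12.5,29.5)→(10,30)  cross = 12.5·30 − 10·29.5 = 80.0000; (r_i+r_j)·cross = 22.5·80.0000 = 1800.0000
edge 5: (10,30)→(4,1.5)  cross = 10·1.5 − 4·30 = -105.0000; (r_i+r_j)·cross = 14·-105.0000 = -1470.0000
Σcross = 263.0000 → A = |Σcross|/2 = 131.5000 mm²
Σ(r_i+r_j)·cross = 7110.5000 → first moment M = |Σ|/6 = 1185.0833
R_c = M/A = 1185.0833/131.5000 = 9.0120 mm
θ = 107° = 1.867502 rad
V = θ·R_c·A = 1.867502·9.0120·131.5000 = 2213.146 mm³

Volume = 2213.146 mm³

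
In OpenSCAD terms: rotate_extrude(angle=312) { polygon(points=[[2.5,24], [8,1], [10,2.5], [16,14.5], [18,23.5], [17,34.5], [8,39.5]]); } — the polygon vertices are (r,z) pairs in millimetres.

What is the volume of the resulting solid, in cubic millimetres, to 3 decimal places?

Volume = 21281.978 mm³

Profile (r,z), 7 vertices: (2.5,24) (8,1) (10,2.5) (16,14.5) (18,23.5) (17,34.5) (8,39.5)
edge 0: (2.5,24)→(8,1)  cross = 2.5·1 − 8·24 = -189.5000; (r_i+r_j)·cross = 10.5·-189.5000 = -1989.7500
edge 1: (8,1)→(10,2.5)  cross = 8·2.5 − 10·1 = 10.0000; (r_i+r_j)·cross = 18·10.0000 = 180.0000
edge 2: (10,2.5)→(16,14.5)  cross = 10·14.5 − 16·2.5 = 105.0000; (r_i+r_j)·cross = 26·105.0000 = 2730.0000
edge 3: (16,14.5)→(18,23.5)  cross = 16·23.5 − 18·14.5 = 115.0000; (r_i+r_j)·cross = 34·115.0000 = 3910.0000
edge 4: (18,23.5)→(17,34.5)  cross = 18·34.5 − 17·23.5 = 221.5000; (r_i+r_j)·cross = 35·221.5000 = 7752.5000
edge 5: (17,34.5)→(8,39.5)  cross = 17·39.5 − 8·34.5 = 395.5000; (r_i+r_j)·cross = 25·395.5000 = 9887.5000
edge 6: (8,39.5)→(2.5,24)  cross = 8·24 − 2.5·39.5 = 93.2500; (r_i+r_j)·cross = 10.5·93.2500 = 979.1250
Σcross = 750.7500 → A = |Σcross|/2 = 375.3750 mm²
Σ(r_i+r_j)·cross = 23449.3750 → first moment M = |Σ|/6 = 3908.2292
R_c = M/A = 3908.2292/375.3750 = 10.4115 mm
θ = 312° = 5.445427 rad
V = θ·R_c·A = 5.445427·10.4115·375.3750 = 21281.978 mm³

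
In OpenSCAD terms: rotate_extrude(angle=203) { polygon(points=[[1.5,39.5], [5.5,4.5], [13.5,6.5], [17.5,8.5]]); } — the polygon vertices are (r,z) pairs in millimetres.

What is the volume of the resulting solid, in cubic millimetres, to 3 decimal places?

Profile (r,z), 4 vertices: (1.5,39.5) (5.5,4.5) (13.5,6.5) (17.5,8.5)
edge 0: (1.5,39.5)→(5.5,4.5)  cross = 1.5·4.5 − 5.5·39.5 = -210.5000; (r_i+r_j)·cross = 7·-210.5000 = -1473.5000
edge 1: (5.5,4.5)→(13.5,6.5)  cross = 5.5·6.5 − 13.5·4.5 = -25.0000; (r_i+r_j)·cross = 19·-25.0000 = -475.0000
edge 2: (13.5,6.5)→(17.5,8.5)  cross = 13.5·8.5 − 17.5·6.5 = 1.0000; (r_i+r_j)·cross = 31·1.0000 = 31.0000
edge 3: (17.5,8.5)→(1.5,39.5)  cross = 17.5·39.5 − 1.5·8.5 = 678.5000; (r_i+r_j)·cross = 19·678.5000 = 12891.5000
Σcross = 444.0000 → A = |Σcross|/2 = 222.0000 mm²
Σ(r_i+r_j)·cross = 10974.0000 → first moment M = |Σ|/6 = 1829.0000
R_c = M/A = 1829.0000/222.0000 = 8.2387 mm
θ = 203° = 3.543018 rad
V = θ·R_c·A = 3.543018·8.2387·222.0000 = 6480.181 mm³

Volume = 6480.181 mm³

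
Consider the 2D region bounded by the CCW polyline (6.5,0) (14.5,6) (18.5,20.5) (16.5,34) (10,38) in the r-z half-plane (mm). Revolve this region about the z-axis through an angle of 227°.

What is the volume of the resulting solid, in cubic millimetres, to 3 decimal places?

Volume = 13649.727 mm³

Profile (r,z), 5 vertices: (6.5,0) (14.5,6) (18.5,20.5) (16.5,34) (10,38)
edge 0: (6.5,0)→(14.5,6)  cross = 6.5·6 − 14.5·0 = 39.0000; (r_i+r_j)·cross = 21·39.0000 = 819.0000
edge 1: (14.5,6)→(18.5,20.5)  cross = 14.5·20.5 − 18.5·6 = 186.2500; (r_i+r_j)·cross = 33·186.2500 = 6146.2500
edge 2: (18.5,20.5)→(16.5,34)  cross = 18.5·34 − 16.5·20.5 = 290.7500; (r_i+r_j)·cross = 35·290.7500 = 10176.2500
edge 3: (16.5,34)→(10,38)  cross = 16.5·38 − 10·34 = 287.0000; (r_i+r_j)·cross = 26.5·287.0000 = 7605.5000
edge 4: (10,38)→(6.5,0)  cross = 10·0 − 6.5·38 = -247.0000; (r_i+r_j)·cross = 16.5·-247.0000 = -4075.5000
Σcross = 556.0000 → A = |Σcross|/2 = 278.0000 mm²
Σ(r_i+r_j)·cross = 20671.5000 → first moment M = |Σ|/6 = 3445.2500
R_c = M/A = 3445.2500/278.0000 = 12.3930 mm
θ = 227° = 3.961897 rad
V = θ·R_c·A = 3.961897·12.3930·278.0000 = 13649.727 mm³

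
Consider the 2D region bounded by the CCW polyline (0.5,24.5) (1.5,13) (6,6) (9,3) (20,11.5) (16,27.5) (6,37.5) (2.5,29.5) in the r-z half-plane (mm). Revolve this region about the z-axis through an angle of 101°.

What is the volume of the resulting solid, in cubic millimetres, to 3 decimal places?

Volume = 6973.751 mm³

Profile (r,z), 8 vertices: (0.5,24.5) (1.5,13) (6,6) (9,3) (20,11.5) (16,27.5) (6,37.5) (2.5,29.5)
edge 0: (0.5,24.5)→(1.5,13)  cross = 0.5·13 − 1.5·24.5 = -30.2500; (r_i+r_j)·cross = 2·-30.2500 = -60.5000
edge 1: (1.5,13)→(6,6)  cross = 1.5·6 − 6·13 = -69.0000; (r_i+r_j)·cross = 7.5·-69.0000 = -517.5000
edge 2: (6,6)→(9,3)  cross = 6·3 − 9·6 = -36.0000; (r_i+r_j)·cross = 15·-36.0000 = -540.0000
edge 3: (9,3)→(20,11.5)  cross = 9·11.5 − 20·3 = 43.5000; (r_i+r_j)·cross = 29·43.5000 = 1261.5000
edge 4: (20,11.5)→(16,27.5)  cross = 20·27.5 − 16·11.5 = 366.0000; (r_i+r_j)·cross = 36·366.0000 = 13176.0000
edge 5: (16,27.5)→(6,37.5)  cross = 16·37.5 − 6·27.5 = 435.0000; (r_i+r_j)·cross = 22·435.0000 = 9570.0000
edge 6: (6,37.5)→(2.5,29.5)  cross = 6·29.5 − 2.5·37.5 = 83.2500; (r_i+r_j)·cross = 8.5·83.2500 = 707.6250
edge 7: (2.5,29.5)→(0.5,24.5)  cross = 2.5·24.5 − 0.5·29.5 = 46.5000; (r_i+r_j)·cross = 3·46.5000 = 139.5000
Σcross = 839.0000 → A = |Σcross|/2 = 419.5000 mm²
Σ(r_i+r_j)·cross = 23736.6250 → first moment M = |Σ|/6 = 3956.1042
R_c = M/A = 3956.1042/419.5000 = 9.4305 mm
θ = 101° = 1.762783 rad
V = θ·R_c·A = 1.762783·9.4305·419.5000 = 6973.751 mm³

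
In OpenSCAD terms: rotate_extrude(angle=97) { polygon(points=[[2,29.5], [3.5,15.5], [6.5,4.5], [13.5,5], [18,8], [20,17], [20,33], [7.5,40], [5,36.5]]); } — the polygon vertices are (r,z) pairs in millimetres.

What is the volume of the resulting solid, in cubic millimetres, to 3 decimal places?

Volume = 9520.061 mm³

Profile (r,z), 9 vertices: (2,29.5) (3.5,15.5) (6.5,4.5) (13.5,5) (18,8) (20,17) (20,33) (7.5,40) (5,36.5)
edge 0: (2,29.5)→(3.5,15.5)  cross = 2·15.5 − 3.5·29.5 = -72.2500; (r_i+r_j)·cross = 5.5·-72.2500 = -397.3750
edge 1: (3.5,15.5)→(6.5,4.5)  cross = 3.5·4.5 − 6.5·15.5 = -85.0000; (r_i+r_j)·cross = 10·-85.0000 = -850.0000
edge 2: (6.5,4.5)→(13.5,5)  cross = 6.5·5 − 13.5·4.5 = -28.2500; (r_i+r_j)·cross = 20·-28.2500 = -565.0000
edge 3: (13.5,5)→(18,8)  cross = 13.5·8 − 18·5 = 18.0000; (r_i+r_j)·cross = 31.5·18.0000 = 567.0000
edge 4: (18,8)→(20,17)  cross = 18·17 − 20·8 = 146.0000; (r_i+r_j)·cross = 38·146.0000 = 5548.0000
edge 5: (20,17)→(20,33)  cross = 20·33 − 20·17 = 320.0000; (r_i+r_j)·cross = 40·320.0000 = 12800.0000
edge 6: (20,33)→(7.5,40)  cross = 20·40 − 7.5·33 = 552.5000; (r_i+r_j)·cross = 27.5·552.5000 = 15193.7500
edge 7: (7.5,40)→(5,36.5)  cross = 7.5·36.5 − 5·40 = 73.7500; (r_i+r_j)·cross = 12.5·73.7500 = 921.8750
edge 8: (5,36.5)→(2,29.5)  cross = 5·29.5 − 2·36.5 = 74.5000; (r_i+r_j)·cross = 7·74.5000 = 521.5000
Σcross = 999.2500 → A = |Σcross|/2 = 499.6250 mm²
Σ(r_i+r_j)·cross = 33739.7500 → first moment M = |Σ|/6 = 5623.2917
R_c = M/A = 5623.2917/499.6250 = 11.2550 mm
θ = 97° = 1.692969 rad
V = θ·R_c·A = 1.692969·11.2550·499.6250 = 9520.061 mm³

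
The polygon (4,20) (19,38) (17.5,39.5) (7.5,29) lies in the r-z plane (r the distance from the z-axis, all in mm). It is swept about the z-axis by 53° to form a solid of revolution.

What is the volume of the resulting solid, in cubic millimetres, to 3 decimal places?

Profile (r,z), 4 vertices: (4,20) (19,38) (17.5,39.5) (7.5,29)
edge 0: (4,20)→(19,38)  cross = 4·38 − 19·20 = -228.0000; (r_i+r_j)·cross = 23·-228.0000 = -5244.0000
edge 1: (19,38)→(17.5,39.5)  cross = 19·39.5 − 17.5·38 = 85.5000; (r_i+r_j)·cross = 36.5·85.5000 = 3120.7500
edge 2: (17.5,39.5)→(7.5,29)  cross = 17.5·29 − 7.5·39.5 = 211.2500; (r_i+r_j)·cross = 25·211.2500 = 5281.2500
edge 3: (7.5,29)→(4,20)  cross = 7.5·20 − 4·29 = 34.0000; (r_i+r_j)·cross = 11.5·34.0000 = 391.0000
Σcross = 102.7500 → A = |Σcross|/2 = 51.3750 mm²
Σ(r_i+r_j)·cross = 3549.0000 → first moment M = |Σ|/6 = 591.5000
R_c = M/A = 591.5000/51.3750 = 11.5134 mm
θ = 53° = 0.925025 rad
V = θ·R_c·A = 0.925025·11.5134·51.3750 = 547.152 mm³

Volume = 547.152 mm³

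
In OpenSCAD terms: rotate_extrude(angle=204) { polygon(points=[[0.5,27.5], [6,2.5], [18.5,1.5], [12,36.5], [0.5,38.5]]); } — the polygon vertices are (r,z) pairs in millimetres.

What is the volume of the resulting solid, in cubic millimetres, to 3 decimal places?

Profile (r,z), 5 vertices: (0.5,27.5) (6,2.5) (18.5,1.5) (12,36.5) (0.5,38.5)
edge 0: (0.5,27.5)→(6,2.5)  cross = 0.5·2.5 − 6·27.5 = -163.7500; (r_i+r_j)·cross = 6.5·-163.7500 = -1064.3750
edge 1: (6,2.5)→(18.5,1.5)  cross = 6·1.5 − 18.5·2.5 = -37.2500; (r_i+r_j)·cross = 24.5·-37.2500 = -912.6250
edge 2: (18.5,1.5)→(12,36.5)  cross = 18.5·36.5 − 12·1.5 = 657.2500; (r_i+r_j)·cross = 30.5·657.2500 = 20046.1250
edge 3: (12,36.5)→(0.5,38.5)  cross = 12·38.5 − 0.5·36.5 = 443.7500; (r_i+r_j)·cross = 12.5·443.7500 = 5546.8750
edge 4: (0.5,38.5)→(0.5,27.5)  cross = 0.5·27.5 − 0.5·38.5 = -5.5000; (r_i+r_j)·cross = 1·-5.5000 = -5.5000
Σcross = 894.5000 → A = |Σcross|/2 = 447.2500 mm²
Σ(r_i+r_j)·cross = 23610.5000 → first moment M = |Σ|/6 = 3935.0833
R_c = M/A = 3935.0833/447.2500 = 8.7984 mm
θ = 204° = 3.560472 rad
V = θ·R_c·A = 3.560472·8.7984·447.2500 = 14010.753 mm³

Volume = 14010.753 mm³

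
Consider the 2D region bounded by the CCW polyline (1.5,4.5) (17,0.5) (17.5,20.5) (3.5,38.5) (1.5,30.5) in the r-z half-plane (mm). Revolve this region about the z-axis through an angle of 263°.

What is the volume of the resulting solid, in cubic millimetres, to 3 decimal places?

Profile (r,z), 5 vertices: (1.5,4.5) (17,0.5) (17.5,20.5) (3.5,38.5) (1.5,30.5)
edge 0: (1.5,4.5)→(17,0.5)  cross = 1.5·0.5 − 17·4.5 = -75.7500; (r_i+r_j)·cross = 18.5·-75.7500 = -1401.3750
edge 1: (17,0.5)→(17.5,20.5)  cross = 17·20.5 − 17.5·0.5 = 339.7500; (r_i+r_j)·cross = 34.5·339.7500 = 11721.3750
edge 2: (17.5,20.5)→(3.5,38.5)  cross = 17.5·38.5 − 3.5·20.5 = 602.0000; (r_i+r_j)·cross = 21·602.0000 = 12642.0000
edge 3: (3.5,38.5)→(1.5,30.5)  cross = 3.5·30.5 − 1.5·38.5 = 49.0000; (r_i+r_j)·cross = 5·49.0000 = 245.0000
edge 4: (1.5,30.5)→(1.5,4.5)  cross = 1.5·4.5 − 1.5·30.5 = -39.0000; (r_i+r_j)·cross = 3·-39.0000 = -117.0000
Σcross = 876.0000 → A = |Σcross|/2 = 438.0000 mm²
Σ(r_i+r_j)·cross = 23090.0000 → first moment M = |Σ|/6 = 3848.3333
R_c = M/A = 3848.3333/438.0000 = 8.7861 mm
θ = 263° = 4.590216 rad
V = θ·R_c·A = 4.590216·8.7861·438.0000 = 17664.681 mm³

Volume = 17664.681 mm³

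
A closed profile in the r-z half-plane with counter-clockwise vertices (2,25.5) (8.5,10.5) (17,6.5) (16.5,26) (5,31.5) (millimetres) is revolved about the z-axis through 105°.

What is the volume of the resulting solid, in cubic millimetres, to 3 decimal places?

Profile (r,z), 5 vertices: (2,25.5) (8.5,10.5) (17,6.5) (16.5,26) (5,31.5)
edge 0: (2,25.5)→(8.5,10.5)  cross = 2·10.5 − 8.5·25.5 = -195.7500; (r_i+r_j)·cross = 10.5·-195.7500 = -2055.3750
edge 1: (8.5,10.5)→(17,6.5)  cross = 8.5·6.5 − 17·10.5 = -123.2500; (r_i+r_j)·cross = 25.5·-123.2500 = -3142.8750
edge 2: (17,6.5)→(16.5,26)  cross = 17·26 − 16.5·6.5 = 334.7500; (r_i+r_j)·cross = 33.5·334.7500 = 11214.1250
edge 3: (16.5,26)→(5,31.5)  cross = 16.5·31.5 − 5·26 = 389.7500; (r_i+r_j)·cross = 21.5·389.7500 = 8379.6250
edge 4: (5,31.5)→(2,25.5)  cross = 5·25.5 − 2·31.5 = 64.5000; (r_i+r_j)·cross = 7·64.5000 = 451.5000
Σcross = 470.0000 → A = |Σcross|/2 = 235.0000 mm²
Σ(r_i+r_j)·cross = 14847.0000 → first moment M = |Σ|/6 = 2474.5000
R_c = M/A = 2474.5000/235.0000 = 10.5298 mm
θ = 105° = 1.832596 rad
V = θ·R_c·A = 1.832596·10.5298·235.0000 = 4534.758 mm³

Volume = 4534.758 mm³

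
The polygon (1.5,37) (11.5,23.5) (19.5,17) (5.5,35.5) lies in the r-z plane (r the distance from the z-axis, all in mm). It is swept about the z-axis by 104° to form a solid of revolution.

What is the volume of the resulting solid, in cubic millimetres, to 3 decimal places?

Volume = 847.672 mm³

Profile (r,z), 4 vertices: (1.5,37) (11.5,23.5) (19.5,17) (5.5,35.5)
edge 0: (1.5,37)→(11.5,23.5)  cross = 1.5·23.5 − 11.5·37 = -390.2500; (r_i+r_j)·cross = 13·-390.2500 = -5073.2500
edge 1: (11.5,23.5)→(19.5,17)  cross = 11.5·17 − 19.5·23.5 = -262.7500; (r_i+r_j)·cross = 31·-262.7500 = -8145.2500
edge 2: (19.5,17)→(5.5,35.5)  cross = 19.5·35.5 − 5.5·17 = 598.7500; (r_i+r_j)·cross = 25·598.7500 = 14968.7500
edge 3: (5.5,35.5)→(1.5,37)  cross = 5.5·37 − 1.5·35.5 = 150.2500; (r_i+r_j)·cross = 7·150.2500 = 1051.7500
Σcross = 96.0000 → A = |Σcross|/2 = 48.0000 mm²
Σ(r_i+r_j)·cross = 2802.0000 → first moment M = |Σ|/6 = 467.0000
R_c = M/A = 467.0000/48.0000 = 9.7292 mm
θ = 104° = 1.815142 rad
V = θ·R_c·A = 1.815142·9.7292·48.0000 = 847.672 mm³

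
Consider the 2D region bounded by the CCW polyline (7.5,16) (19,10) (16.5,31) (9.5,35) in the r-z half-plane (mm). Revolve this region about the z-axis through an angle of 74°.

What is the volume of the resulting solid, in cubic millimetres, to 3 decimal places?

Profile (r,z), 4 vertices: (7.5,16) (19,10) (16.5,31) (9.5,35)
edge 0: (7.5,16)→(19,10)  cross = 7.5·10 − 19·16 = -229.0000; (r_i+r_j)·cross = 26.5·-229.0000 = -6068.5000
edge 1: (19,10)→(16.5,31)  cross = 19·31 − 16.5·10 = 424.0000; (r_i+r_j)·cross = 35.5·424.0000 = 15052.0000
edge 2: (16.5,31)→(9.5,35)  cross = 16.5·35 − 9.5·31 = 283.0000; (r_i+r_j)·cross = 26·283.0000 = 7358.0000
edge 3: (9.5,35)→(7.5,16)  cross = 9.5·16 − 7.5·35 = -110.5000; (r_i+r_j)·cross = 17·-110.5000 = -1878.5000
Σcross = 367.5000 → A = |Σcross|/2 = 183.7500 mm²
Σ(r_i+r_j)·cross = 14463.0000 → first moment M = |Σ|/6 = 2410.5000
R_c = M/A = 2410.5000/183.7500 = 13.1184 mm
θ = 74° = 1.291544 rad
V = θ·R_c·A = 1.291544·13.1184·183.7500 = 3113.266 mm³

Volume = 3113.266 mm³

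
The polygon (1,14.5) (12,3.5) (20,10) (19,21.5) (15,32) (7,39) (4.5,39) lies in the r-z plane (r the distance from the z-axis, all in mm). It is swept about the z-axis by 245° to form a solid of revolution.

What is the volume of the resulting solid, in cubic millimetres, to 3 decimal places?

Profile (r,z), 7 vertices: (1,14.5) (12,3.5) (20,10) (19,21.5) (15,32) (7,39) (4.5,39)
edge 0: (1,14.5)→(12,3.5)  cross = 1·3.5 − 12·14.5 = -170.5000; (r_i+r_j)·cross = 13·-170.5000 = -2216.5000
edge 1: (12,3.5)→(20,10)  cross = 12·10 − 20·3.5 = 50.0000; (r_i+r_j)·cross = 32·50.0000 = 1600.0000
edge 2: (20,10)→(19,21.5)  cross = 20·21.5 − 19·10 = 240.0000; (r_i+r_j)·cross = 39·240.0000 = 9360.0000
edge 3: (19,21.5)→(15,32)  cross = 19·32 − 15·21.5 = 285.5000; (r_i+r_j)·cross = 34·285.5000 = 9707.0000
edge 4: (15,32)→(7,39)  cross = 15·39 − 7·32 = 361.0000; (r_i+r_j)·cross = 22·361.0000 = 7942.0000
edge 5: (7,39)→(4.5,39)  cross = 7·39 − 4.5·39 = 97.5000; (r_i+r_j)·cross = 11.5·97.5000 = 1121.2500
edge 6: (4.5,39)→(1,14.5)  cross = 4.5·14.5 − 1·39 = 26.2500; (r_i+r_j)·cross = 5.5·26.2500 = 144.3750
Σcross = 889.7500 → A = |Σcross|/2 = 444.8750 mm²
Σ(r_i+r_j)·cross = 27658.1250 → first moment M = |Σ|/6 = 4609.6875
R_c = M/A = 4609.6875/444.8750 = 10.3618 mm
θ = 245° = 4.276057 rad
V = θ·R_c·A = 4.276057·10.3618·444.8750 = 19711.285 mm³

Volume = 19711.285 mm³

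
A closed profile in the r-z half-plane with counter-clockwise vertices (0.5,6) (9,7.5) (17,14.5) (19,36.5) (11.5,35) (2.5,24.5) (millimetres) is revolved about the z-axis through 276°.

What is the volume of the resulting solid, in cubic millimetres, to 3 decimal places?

Profile (r,z), 6 vertices: (0.5,6) (9,7.5) (17,14.5) (19,36.5) (11.5,35) (2.5,24.5)
edge 0: (0.5,6)→(9,7.5)  cross = 0.5·7.5 − 9·6 = -50.2500; (r_i+r_j)·cross = 9.5·-50.2500 = -477.3750
edge 1: (9,7.5)→(17,14.5)  cross = 9·14.5 − 17·7.5 = 3.0000; (r_i+r_j)·cross = 26·3.0000 = 78.0000
edge 2: (17,14.5)→(19,36.5)  cross = 17·36.5 − 19·14.5 = 345.0000; (r_i+r_j)·cross = 36·345.0000 = 12420.0000
edge 3: (19,36.5)→(11.5,35)  cross = 19·35 − 11.5·36.5 = 245.2500; (r_i+r_j)·cross = 30.5·245.2500 = 7480.1250
edge 4: (11.5,35)→(2.5,24.5)  cross = 11.5·24.5 − 2.5·35 = 194.2500; (r_i+r_j)·cross = 14·194.2500 = 2719.5000
edge 5: (2.5,24.5)→(0.5,6)  cross = 2.5·6 − 0.5·24.5 = 2.7500; (r_i+r_j)·cross = 3·2.7500 = 8.2500
Σcross = 740.0000 → A = |Σcross|/2 = 370.0000 mm²
Σ(r_i+r_j)·cross = 22228.5000 → first moment M = |Σ|/6 = 3704.7500
R_c = M/A = 3704.7500/370.0000 = 10.0128 mm
θ = 276° = 4.817109 rad
V = θ·R_c·A = 4.817109·10.0128·370.0000 = 17846.184 mm³

Volume = 17846.184 mm³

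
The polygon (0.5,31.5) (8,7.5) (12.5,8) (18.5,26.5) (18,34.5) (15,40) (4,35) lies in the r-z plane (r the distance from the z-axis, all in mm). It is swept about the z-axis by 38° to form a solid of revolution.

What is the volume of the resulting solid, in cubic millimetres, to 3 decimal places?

Profile (r,z), 7 vertices: (0.5,31.5) (8,7.5) (12.5,8) (18.5,26.5) (18,34.5) (15,40) (4,35)
edge 0: (0.5,31.5)→(8,7.5)  cross = 0.5·7.5 − 8·31.5 = -248.2500; (r_i+r_j)·cross = 8.5·-248.2500 = -2110.1250
edge 1: (8,7.5)→(12.5,8)  cross = 8·8 − 12.5·7.5 = -29.7500; (r_i+r_j)·cross = 20.5·-29.7500 = -609.8750
edge 2: (12.5,8)→(18.5,26.5)  cross = 12.5·26.5 − 18.5·8 = 183.2500; (r_i+r_j)·cross = 31·183.2500 = 5680.7500
edge 3: (18.5,26.5)→(18,34.5)  cross = 18.5·34.5 − 18·26.5 = 161.2500; (r_i+r_j)·cross = 36.5·161.2500 = 5885.6250
edge 4: (18,34.5)→(15,40)  cross = 18·40 − 15·34.5 = 202.5000; (r_i+r_j)·cross = 33·202.5000 = 6682.5000
edge 5: (15,40)→(4,35)  cross = 15·35 − 4·40 = 365.0000; (r_i+r_j)·cross = 19·365.0000 = 6935.0000
edge 6: (4,35)→(0.5,31.5)  cross = 4·31.5 − 0.5·35 = 108.5000; (r_i+r_j)·cross = 4.5·108.5000 = 488.2500
Σcross = 742.5000 → A = |Σcross|/2 = 371.2500 mm²
Σ(r_i+r_j)·cross = 22952.1250 → first moment M = |Σ|/6 = 3825.3542
R_c = M/A = 3825.3542/371.2500 = 10.3040 mm
θ = 38° = 0.663225 rad
V = θ·R_c·A = 0.663225·10.3040·371.2500 = 2537.071 mm³

Volume = 2537.071 mm³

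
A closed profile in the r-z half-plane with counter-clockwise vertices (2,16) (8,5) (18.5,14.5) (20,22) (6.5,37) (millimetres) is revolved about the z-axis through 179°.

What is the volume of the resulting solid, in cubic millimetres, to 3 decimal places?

Volume = 10425.644 mm³

Profile (r,z), 5 vertices: (2,16) (8,5) (18.5,14.5) (20,22) (6.5,37)
edge 0: (2,16)→(8,5)  cross = 2·5 − 8·16 = -118.0000; (r_i+r_j)·cross = 10·-118.0000 = -1180.0000
edge 1: (8,5)→(18.5,14.5)  cross = 8·14.5 − 18.5·5 = 23.5000; (r_i+r_j)·cross = 26.5·23.5000 = 622.7500
edge 2: (18.5,14.5)→(20,22)  cross = 18.5·22 − 20·14.5 = 117.0000; (r_i+r_j)·cross = 38.5·117.0000 = 4504.5000
edge 3: (20,22)→(6.5,37)  cross = 20·37 − 6.5·22 = 597.0000; (r_i+r_j)·cross = 26.5·597.0000 = 15820.5000
edge 4: (6.5,37)→(2,16)  cross = 6.5·16 − 2·37 = 30.0000; (r_i+r_j)·cross = 8.5·30.0000 = 255.0000
Σcross = 649.5000 → A = |Σcross|/2 = 324.7500 mm²
Σ(r_i+r_j)·cross = 20022.7500 → first moment M = |Σ|/6 = 3337.1250
R_c = M/A = 3337.1250/324.7500 = 10.2760 mm
θ = 179° = 3.124139 rad
V = θ·R_c·A = 3.124139·10.2760·324.7500 = 10425.644 mm³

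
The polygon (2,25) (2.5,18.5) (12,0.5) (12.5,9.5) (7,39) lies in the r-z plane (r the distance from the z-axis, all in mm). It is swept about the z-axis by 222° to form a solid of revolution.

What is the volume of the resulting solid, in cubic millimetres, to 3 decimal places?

Profile (r,z), 5 vertices: (2,25) (2.5,18.5) (12,0.5) (12.5,9.5) (7,39)
edge 0: (2,25)→(2.5,18.5)  cross = 2·18.5 − 2.5·25 = -25.5000; (r_i+r_j)·cross = 4.5·-25.5000 = -114.7500
edge 1: (2.5,18.5)→(12,0.5)  cross = 2.5·0.5 − 12·18.5 = -220.7500; (r_i+r_j)·cross = 14.5·-220.7500 = -3200.8750
edge 2: (12,0.5)→(12.5,9.5)  cross = 12·9.5 − 12.5·0.5 = 107.7500; (r_i+r_j)·cross = 24.5·107.7500 = 2639.8750
edge 3: (12.5,9.5)→(7,39)  cross = 12.5·39 − 7·9.5 = 421.0000; (r_i+r_j)·cross = 19.5·421.0000 = 8209.5000
edge 4: (7,39)→(2,25)  cross = 7·25 − 2·39 = 97.0000; (r_i+r_j)·cross = 9·97.0000 = 873.0000
Σcross = 379.5000 → A = |Σcross|/2 = 189.7500 mm²
Σ(r_i+r_j)·cross = 8406.7500 → first moment M = |Σ|/6 = 1401.1250
R_c = M/A = 1401.1250/189.7500 = 7.3841 mm
θ = 222° = 3.874631 rad
V = θ·R_c·A = 3.874631·7.3841·189.7500 = 5428.842 mm³

Volume = 5428.842 mm³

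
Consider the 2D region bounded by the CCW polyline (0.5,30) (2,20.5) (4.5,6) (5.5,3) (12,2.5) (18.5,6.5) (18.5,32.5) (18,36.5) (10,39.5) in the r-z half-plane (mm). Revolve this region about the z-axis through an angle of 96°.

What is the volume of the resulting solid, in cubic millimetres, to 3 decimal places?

Volume = 9343.725 mm³

Profile (r,z), 9 vertices: (0.5,30) (2,20.5) (4.5,6) (5.5,3) (12,2.5) (18.5,6.5) (18.5,32.5) (18,36.5) (10,39.5)
edge 0: (0.5,30)→(2,20.5)  cross = 0.5·20.5 − 2·30 = -49.7500; (r_i+r_j)·cross = 2.5·-49.7500 = -124.3750
edge 1: (2,20.5)→(4.5,6)  cross = 2·6 − 4.5·20.5 = -80.2500; (r_i+r_j)·cross = 6.5·-80.2500 = -521.6250
edge 2: (4.5,6)→(5.5,3)  cross = 4.5·3 − 5.5·6 = -19.5000; (r_i+r_j)·cross = 10·-19.5000 = -195.0000
edge 3: (5.5,3)→(12,2.5)  cross = 5.5·2.5 − 12·3 = -22.2500; (r_i+r_j)·cross = 17.5·-22.2500 = -389.3750
edge 4: (12,2.5)→(18.5,6.5)  cross = 12·6.5 − 18.5·2.5 = 31.7500; (r_i+r_j)·cross = 30.5·31.7500 = 968.3750
edge 5: (18.5,6.5)→(18.5,32.5)  cross = 18.5·32.5 − 18.5·6.5 = 481.0000; (r_i+r_j)·cross = 37·481.0000 = 17797.0000
edge 6: (18.5,32.5)→(18,36.5)  cross = 18.5·36.5 − 18·32.5 = 90.2500; (r_i+r_j)·cross = 36.5·90.2500 = 3294.1250
edge 7: (18,36.5)→(10,39.5)  cross = 18·39.5 − 10·36.5 = 346.0000; (r_i+r_j)·cross = 28·346.0000 = 9688.0000
edge 8: (10,39.5)→(0.5,30)  cross = 10·30 − 0.5·39.5 = 280.2500; (r_i+r_j)·cross = 10.5·280.2500 = 2942.6250
Σcross = 1057.5000 → A = |Σcross|/2 = 528.7500 mm²
Σ(r_i+r_j)·cross = 33459.7500 → first moment M = |Σ|/6 = 5576.6250
R_c = M/A = 5576.6250/528.7500 = 10.5468 mm
θ = 96° = 1.675516 rad
V = θ·R_c·A = 1.675516·10.5468·528.7500 = 9343.725 mm³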